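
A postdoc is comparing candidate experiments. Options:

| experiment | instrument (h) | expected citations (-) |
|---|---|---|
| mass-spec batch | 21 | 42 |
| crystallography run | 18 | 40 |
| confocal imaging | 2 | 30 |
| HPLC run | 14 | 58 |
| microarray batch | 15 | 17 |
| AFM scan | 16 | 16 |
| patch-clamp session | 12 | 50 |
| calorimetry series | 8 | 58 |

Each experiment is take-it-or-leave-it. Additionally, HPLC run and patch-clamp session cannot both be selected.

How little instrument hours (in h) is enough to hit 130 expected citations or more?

22

Minimise h subject to total expected citations ≥ 130.
confocal imaging + patch-clamp session + calorimetry series: 138 expected citations at 22 h.
No combination under 22 h hits 130.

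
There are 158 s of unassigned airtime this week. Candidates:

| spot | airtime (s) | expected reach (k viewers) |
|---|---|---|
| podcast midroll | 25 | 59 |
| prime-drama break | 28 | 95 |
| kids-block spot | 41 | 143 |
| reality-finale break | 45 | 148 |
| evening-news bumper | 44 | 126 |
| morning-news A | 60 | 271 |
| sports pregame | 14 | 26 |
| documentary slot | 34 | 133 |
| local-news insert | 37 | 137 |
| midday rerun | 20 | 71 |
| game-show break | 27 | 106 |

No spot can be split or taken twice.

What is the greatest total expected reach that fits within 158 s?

Morning-news A + documentary slot + local-news insert + game-show break uses 158 of the 158 s and totals 647.
The closest alternative, kids-block spot + morning-news A + local-news insert + midday rerun, reaches only 622.

647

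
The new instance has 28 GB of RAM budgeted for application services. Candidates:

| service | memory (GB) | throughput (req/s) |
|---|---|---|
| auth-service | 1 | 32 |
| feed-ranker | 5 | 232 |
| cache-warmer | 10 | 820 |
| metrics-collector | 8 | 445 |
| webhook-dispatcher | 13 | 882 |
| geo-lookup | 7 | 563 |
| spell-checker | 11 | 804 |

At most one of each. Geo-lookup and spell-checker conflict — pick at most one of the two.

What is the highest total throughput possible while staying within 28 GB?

Taking feed-ranker + cache-warmer + webhook-dispatcher: 28 GB used, 1934 in throughput.
Every other selection either busts 28 GB or breaks a pairing rule or fails to beat 1934.

1934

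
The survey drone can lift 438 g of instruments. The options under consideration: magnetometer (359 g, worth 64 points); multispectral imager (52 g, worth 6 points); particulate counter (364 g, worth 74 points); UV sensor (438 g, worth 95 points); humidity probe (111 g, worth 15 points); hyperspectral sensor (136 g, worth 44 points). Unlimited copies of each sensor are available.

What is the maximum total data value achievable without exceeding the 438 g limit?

132

3×hyperspectral sensor uses 408 of the 438 g and totals 132.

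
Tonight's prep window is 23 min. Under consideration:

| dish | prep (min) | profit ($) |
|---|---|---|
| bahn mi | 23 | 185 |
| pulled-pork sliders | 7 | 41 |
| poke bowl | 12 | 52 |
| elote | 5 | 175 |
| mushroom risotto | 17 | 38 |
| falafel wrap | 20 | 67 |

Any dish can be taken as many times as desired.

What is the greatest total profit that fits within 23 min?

700

Taking 4×elote: 20 min used, 700 in profit.
No other feasible combination exceeds 700.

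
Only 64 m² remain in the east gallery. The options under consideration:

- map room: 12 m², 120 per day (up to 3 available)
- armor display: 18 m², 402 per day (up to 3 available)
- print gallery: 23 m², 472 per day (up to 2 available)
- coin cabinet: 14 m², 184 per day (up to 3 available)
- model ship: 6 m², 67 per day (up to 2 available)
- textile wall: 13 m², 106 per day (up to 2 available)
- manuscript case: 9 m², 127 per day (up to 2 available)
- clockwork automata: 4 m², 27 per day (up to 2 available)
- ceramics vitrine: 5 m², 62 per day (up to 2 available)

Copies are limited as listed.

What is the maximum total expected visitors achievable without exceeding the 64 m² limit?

1346

A density-first pass picks 3×armor display + manuscript case — 1333 at 63 m².
Replace 2×armor display and manuscript case with 2×print gallery: the trade gains 13 net, giving 1346 at 64 m².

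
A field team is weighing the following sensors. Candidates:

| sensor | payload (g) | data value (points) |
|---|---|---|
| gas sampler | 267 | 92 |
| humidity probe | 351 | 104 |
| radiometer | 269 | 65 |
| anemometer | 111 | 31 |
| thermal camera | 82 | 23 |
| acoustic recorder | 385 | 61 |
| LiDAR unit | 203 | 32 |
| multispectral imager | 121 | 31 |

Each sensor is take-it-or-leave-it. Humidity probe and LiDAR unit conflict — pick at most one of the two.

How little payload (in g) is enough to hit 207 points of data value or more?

700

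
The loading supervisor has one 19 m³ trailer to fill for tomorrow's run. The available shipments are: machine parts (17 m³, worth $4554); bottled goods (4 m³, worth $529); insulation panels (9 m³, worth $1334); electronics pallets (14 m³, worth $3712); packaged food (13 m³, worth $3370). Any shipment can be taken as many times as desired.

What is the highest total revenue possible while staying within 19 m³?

4554

Taking machine parts: 17 m³ used, 4554 in revenue.
Nothing else within 19 m³ beats 4554.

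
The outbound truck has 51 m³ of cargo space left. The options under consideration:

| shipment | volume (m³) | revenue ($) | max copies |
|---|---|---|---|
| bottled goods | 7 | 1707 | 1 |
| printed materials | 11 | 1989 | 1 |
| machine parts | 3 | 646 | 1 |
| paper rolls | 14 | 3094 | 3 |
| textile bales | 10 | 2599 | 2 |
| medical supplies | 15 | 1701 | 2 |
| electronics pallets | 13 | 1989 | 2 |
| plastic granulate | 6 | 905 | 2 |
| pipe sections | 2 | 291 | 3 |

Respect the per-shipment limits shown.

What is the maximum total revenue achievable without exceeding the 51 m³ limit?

Taking the top-ratio shipments first gives bottled goods + machine parts + paper rolls + 2×textile bales + plastic granulate for 11550 (50 m³).
The 13 m³ tied up in bottled goods and plastic granulate is better spent on paper rolls — total rises to 12032 (51 m³).
That's the maximum — no swap from here does better than 12032.

12032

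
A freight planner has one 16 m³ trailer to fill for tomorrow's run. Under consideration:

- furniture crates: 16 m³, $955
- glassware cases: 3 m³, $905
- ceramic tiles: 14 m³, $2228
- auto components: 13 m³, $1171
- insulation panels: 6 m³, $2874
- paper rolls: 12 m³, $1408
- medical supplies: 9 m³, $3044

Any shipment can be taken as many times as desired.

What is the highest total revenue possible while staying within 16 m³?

Best packing: glassware cases + 2×insulation panels — 15 m³, 6653 total.
No other feasible combination exceeds 6653.

6653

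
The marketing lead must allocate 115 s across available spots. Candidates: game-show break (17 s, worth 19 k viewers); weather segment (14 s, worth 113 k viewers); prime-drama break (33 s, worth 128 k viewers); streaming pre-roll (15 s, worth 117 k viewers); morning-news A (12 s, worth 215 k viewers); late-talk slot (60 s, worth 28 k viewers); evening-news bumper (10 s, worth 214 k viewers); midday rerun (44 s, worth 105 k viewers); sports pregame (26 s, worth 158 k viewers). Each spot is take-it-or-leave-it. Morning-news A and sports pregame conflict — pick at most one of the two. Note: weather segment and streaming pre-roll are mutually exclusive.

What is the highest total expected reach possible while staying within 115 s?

779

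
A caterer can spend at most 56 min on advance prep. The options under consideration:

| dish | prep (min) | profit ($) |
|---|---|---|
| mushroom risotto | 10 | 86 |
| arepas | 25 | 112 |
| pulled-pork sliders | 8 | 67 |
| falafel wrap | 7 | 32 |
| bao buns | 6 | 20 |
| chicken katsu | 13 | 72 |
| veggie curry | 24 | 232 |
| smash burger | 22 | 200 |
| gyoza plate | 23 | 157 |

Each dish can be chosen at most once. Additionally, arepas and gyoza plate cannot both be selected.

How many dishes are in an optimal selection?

3

Best achievable profit is 518.
For example mushroom risotto + veggie curry + smash burger achieves it, using 56 min.
All optima have 3 dishes.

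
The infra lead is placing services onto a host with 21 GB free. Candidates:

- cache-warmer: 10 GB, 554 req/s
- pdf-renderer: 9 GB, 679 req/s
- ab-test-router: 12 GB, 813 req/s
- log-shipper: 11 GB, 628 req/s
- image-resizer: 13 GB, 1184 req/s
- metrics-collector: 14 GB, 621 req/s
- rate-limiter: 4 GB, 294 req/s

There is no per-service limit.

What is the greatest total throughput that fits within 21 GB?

1772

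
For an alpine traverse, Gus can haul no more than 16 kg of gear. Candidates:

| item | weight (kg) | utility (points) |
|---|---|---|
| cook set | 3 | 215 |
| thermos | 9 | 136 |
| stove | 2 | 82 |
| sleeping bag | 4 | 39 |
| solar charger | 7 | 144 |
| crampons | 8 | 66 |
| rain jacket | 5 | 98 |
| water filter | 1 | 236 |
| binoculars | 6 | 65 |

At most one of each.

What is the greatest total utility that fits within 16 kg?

Taking the top-ratio items first gives cook set + stove + solar charger + water filter for 677 (13 kg).
Dropping stove frees 2 kg; slotting in rain jacket (5 kg) lifts the total to 693 at 16 kg.

693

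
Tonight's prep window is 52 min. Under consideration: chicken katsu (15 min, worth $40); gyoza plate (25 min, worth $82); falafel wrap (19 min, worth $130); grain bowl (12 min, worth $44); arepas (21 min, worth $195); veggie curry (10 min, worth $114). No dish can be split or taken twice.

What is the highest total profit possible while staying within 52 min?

439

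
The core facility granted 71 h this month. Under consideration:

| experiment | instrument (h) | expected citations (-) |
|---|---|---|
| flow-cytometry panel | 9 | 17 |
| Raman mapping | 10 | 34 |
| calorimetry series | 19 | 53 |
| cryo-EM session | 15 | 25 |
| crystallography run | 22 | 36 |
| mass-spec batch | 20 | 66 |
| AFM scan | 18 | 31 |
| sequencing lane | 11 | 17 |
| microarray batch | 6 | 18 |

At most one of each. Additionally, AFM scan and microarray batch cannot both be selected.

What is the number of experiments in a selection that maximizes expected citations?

5

Optimal total is 196.
For example Raman mapping + calorimetry series + cryo-EM session + mass-spec batch + microarray batch achieves it, using 70 h.
Every optimal selection uses 5 experiments.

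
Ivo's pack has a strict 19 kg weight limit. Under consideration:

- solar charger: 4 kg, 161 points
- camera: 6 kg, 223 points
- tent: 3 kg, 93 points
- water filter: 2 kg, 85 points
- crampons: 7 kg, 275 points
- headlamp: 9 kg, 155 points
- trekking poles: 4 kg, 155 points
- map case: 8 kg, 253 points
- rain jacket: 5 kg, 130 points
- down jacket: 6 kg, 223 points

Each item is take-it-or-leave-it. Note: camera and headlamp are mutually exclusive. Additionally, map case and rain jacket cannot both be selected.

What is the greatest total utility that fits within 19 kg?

744

By utility per kg: water filter 42.50, solar charger 40.25, crampons 39.29, trekking poles 38.75 lead.
Taking the top-ratio items first gives solar charger + water filter + crampons + trekking poles for 676 (17 kg).
The 4 kg tied up in trekking poles is better spent on camera — total rises to 744 (19 kg).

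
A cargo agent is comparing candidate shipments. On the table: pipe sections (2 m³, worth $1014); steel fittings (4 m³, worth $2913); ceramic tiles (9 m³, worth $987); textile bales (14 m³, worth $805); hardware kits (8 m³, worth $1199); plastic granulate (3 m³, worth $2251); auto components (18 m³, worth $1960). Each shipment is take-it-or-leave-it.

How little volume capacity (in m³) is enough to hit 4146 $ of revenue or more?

7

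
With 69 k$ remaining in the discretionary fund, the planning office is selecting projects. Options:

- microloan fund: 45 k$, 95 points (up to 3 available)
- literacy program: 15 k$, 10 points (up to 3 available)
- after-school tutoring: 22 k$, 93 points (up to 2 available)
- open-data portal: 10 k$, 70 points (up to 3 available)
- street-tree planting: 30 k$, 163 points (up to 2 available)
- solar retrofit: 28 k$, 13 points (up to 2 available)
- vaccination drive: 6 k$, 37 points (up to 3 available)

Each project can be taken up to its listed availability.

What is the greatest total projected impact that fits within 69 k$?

414

The ratio heuristic lands on literacy program + 3×open-data portal + 3×vaccination drive (331) but leaves 6 k$ idle.
Dropping literacy program and open-data portal frees 25 k$; slotting in street-tree planting (30 k$) lifts the total to 414 at 68 k$.
The spare 1 k$ is too small for any remaining project, and no exchange beats 414.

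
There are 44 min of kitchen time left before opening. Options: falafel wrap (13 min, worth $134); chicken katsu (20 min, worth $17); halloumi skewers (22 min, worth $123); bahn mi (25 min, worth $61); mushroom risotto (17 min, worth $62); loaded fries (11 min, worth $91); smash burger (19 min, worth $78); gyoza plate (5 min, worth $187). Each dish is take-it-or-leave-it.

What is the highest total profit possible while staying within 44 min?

Filling by ratio: falafel wrap + loaded fries + gyoza plate for 412, with 15 min left unused.
Replace loaded fries with halloumi skewers: the trade gains 32 net, giving 444 at 40 min.
Runner-up falafel wrap + loaded fries + gyoza plate tops out at 412.

444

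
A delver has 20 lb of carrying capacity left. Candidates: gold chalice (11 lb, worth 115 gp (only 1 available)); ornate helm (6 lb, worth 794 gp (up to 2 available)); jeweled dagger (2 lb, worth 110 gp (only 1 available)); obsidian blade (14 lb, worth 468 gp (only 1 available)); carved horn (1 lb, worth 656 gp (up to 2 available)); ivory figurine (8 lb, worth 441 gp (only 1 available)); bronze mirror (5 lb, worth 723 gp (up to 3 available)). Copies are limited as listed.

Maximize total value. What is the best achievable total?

Greedy by ratio would take jeweled dagger + 2×carved horn + 3×bronze mirror: 19 lb used, total 3591.
Dropping bronze mirror frees 5 lb; slotting in ornate helm (6 lb) lifts the total to 3662 at 20 lb.
No other feasible combination exceeds 3662.

3662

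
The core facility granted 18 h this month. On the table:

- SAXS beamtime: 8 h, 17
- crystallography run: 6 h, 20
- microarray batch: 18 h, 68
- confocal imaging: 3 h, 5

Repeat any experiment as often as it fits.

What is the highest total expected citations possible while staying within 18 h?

68

Ranking by ratio (expected citations/h): microarray batch 3.78, crystallography run 3.33, SAXS beamtime 2.12, confocal imaging 1.67.
Taking microarray batch: 18 h used, 68 in expected citations.
That's the maximum — no swap from here does better than 68.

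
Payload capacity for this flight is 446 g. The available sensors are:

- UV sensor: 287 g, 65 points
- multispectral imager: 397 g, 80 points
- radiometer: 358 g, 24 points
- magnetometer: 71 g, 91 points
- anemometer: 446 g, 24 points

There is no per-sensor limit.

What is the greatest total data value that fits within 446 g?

By data value per g: magnetometer 1.28, UV sensor 0.23, multispectral imager 0.20, radiometer 0.07 lead.
Taking 6×magnetometer: 426 g used, 546 in data value.

546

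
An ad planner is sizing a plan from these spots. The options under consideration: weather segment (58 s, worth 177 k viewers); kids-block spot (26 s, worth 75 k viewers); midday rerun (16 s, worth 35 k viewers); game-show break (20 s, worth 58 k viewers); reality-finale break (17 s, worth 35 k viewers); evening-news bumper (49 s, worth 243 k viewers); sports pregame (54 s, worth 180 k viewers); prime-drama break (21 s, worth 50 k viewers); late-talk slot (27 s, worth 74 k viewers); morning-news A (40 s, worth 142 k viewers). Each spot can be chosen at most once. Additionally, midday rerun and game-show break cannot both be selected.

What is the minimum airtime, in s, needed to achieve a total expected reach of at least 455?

115

Minimise s subject to total expected reach ≥ 455.
kids-block spot + evening-news bumper + morning-news A reaches 460 using 115 s.
No combination under 115 s hits 455.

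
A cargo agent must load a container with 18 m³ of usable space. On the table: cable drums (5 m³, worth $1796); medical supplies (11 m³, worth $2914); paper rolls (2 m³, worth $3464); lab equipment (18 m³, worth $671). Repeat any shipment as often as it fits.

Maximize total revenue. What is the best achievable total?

Best packing: 9×paper rolls — 18 m³, 31176 total.

31176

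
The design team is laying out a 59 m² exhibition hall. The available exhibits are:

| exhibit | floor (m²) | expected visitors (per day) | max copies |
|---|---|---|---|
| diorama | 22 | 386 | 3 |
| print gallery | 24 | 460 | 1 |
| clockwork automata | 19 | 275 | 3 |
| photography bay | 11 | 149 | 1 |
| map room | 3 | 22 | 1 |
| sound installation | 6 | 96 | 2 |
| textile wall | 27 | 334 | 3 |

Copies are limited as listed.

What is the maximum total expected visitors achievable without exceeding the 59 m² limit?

1038

Taking diorama + print gallery + 2×sound installation: 58 m² used, 1038 in expected visitors.
Every other selection either busts 59 m² or exceeds an availability limit or fails to beat 1038.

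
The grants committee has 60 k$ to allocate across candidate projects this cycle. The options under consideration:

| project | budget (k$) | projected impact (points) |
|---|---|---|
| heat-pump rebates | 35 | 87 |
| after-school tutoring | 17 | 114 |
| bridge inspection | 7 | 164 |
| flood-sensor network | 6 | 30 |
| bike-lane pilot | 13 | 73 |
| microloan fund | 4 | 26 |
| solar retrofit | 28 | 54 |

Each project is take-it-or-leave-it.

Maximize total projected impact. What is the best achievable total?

Ranking by ratio (projected impact/k$): bridge inspection 23.43, after-school tutoring 6.71, microloan fund 6.50, bike-lane pilot 5.62.
Taking after-school tutoring + bridge inspection + flood-sensor network + bike-lane pilot + microloan fund: 47 k$ used, 407 in projected impact.
The closest alternative, after-school tutoring + bridge inspection + flood-sensor network + bike-lane pilot, reaches only 381.

407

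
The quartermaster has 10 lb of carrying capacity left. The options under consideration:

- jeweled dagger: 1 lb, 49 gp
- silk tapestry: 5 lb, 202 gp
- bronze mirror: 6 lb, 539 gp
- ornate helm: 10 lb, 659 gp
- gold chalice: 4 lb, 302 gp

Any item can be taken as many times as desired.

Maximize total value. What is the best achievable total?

841

Best packing: bronze mirror + gold chalice — 10 lb, 841 total.
That's the maximum — no swap from here does better than 841.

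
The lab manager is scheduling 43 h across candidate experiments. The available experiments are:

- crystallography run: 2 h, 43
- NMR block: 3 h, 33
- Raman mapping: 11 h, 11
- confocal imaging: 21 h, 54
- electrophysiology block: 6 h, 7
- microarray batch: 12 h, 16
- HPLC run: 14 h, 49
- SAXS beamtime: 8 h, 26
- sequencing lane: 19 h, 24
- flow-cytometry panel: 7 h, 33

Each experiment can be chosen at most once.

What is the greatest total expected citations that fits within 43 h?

191

The ratio ordering already packs tightly: crystallography run + NMR block + electrophysiology block + HPLC run + SAXS beamtime + flow-cytometry panel, 40 h, 191.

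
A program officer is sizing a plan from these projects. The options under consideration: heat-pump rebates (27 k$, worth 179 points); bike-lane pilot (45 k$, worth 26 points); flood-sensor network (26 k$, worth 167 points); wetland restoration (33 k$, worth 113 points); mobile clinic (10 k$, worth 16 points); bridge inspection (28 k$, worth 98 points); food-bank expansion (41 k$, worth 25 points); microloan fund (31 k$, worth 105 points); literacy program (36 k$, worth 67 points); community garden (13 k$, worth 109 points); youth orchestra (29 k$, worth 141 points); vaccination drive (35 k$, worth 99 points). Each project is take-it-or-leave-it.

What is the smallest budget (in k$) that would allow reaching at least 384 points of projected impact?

Look for the lowest-budget combination reaching 384.
Taking heat-pump rebates + flood-sensor network + community garden gives 455 (≥ 384) for 66 k$.
No combination under 66 k$ hits 384.

66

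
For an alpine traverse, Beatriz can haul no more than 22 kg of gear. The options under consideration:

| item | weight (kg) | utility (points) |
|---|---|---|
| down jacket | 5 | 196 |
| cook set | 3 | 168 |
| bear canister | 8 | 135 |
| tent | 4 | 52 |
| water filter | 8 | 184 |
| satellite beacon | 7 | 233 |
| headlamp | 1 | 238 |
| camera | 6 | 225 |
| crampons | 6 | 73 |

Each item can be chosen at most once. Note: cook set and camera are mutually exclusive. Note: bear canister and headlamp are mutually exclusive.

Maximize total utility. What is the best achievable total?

By utility per kg: headlamp 238.00, cook set 56.00, down jacket 39.20 lead.
Taking down jacket + cook set + satellite beacon + headlamp + crampons: 22 kg used, 908 in utility.

908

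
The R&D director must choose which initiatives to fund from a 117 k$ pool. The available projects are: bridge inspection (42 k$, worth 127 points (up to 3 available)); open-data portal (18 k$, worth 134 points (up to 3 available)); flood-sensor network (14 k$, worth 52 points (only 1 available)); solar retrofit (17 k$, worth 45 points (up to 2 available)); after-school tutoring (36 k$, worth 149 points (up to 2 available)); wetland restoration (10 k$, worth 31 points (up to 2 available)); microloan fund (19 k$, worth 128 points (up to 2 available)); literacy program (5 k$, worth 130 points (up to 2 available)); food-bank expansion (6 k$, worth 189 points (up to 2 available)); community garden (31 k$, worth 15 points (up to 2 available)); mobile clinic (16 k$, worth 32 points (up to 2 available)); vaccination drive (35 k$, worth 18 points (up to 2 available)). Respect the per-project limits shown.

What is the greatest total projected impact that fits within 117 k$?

1296

Ranking by ratio (projected impact/k$): food-bank expansion 31.50, literacy program 26.00, open-data portal 7.44, microloan fund 6.74.
The ratio ordering already packs tightly: 3×open-data portal + 2×microloan fund + 2×literacy program + 2×food-bank expansion, 114 k$, 1296.
That's the maximum — no swap from here does better than 1296.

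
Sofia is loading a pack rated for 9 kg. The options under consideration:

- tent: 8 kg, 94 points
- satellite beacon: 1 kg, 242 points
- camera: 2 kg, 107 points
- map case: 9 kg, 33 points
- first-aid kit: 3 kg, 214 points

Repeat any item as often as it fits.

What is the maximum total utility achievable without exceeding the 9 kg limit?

9×satellite beacon uses 9 of the 9 kg and totals 2178.
No other feasible combination exceeds 2178.

2178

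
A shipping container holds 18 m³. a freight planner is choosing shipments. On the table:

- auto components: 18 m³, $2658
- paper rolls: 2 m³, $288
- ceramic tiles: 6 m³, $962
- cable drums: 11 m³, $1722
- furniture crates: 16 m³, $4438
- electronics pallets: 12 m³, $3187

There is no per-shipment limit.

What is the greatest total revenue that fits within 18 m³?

Taking paper rolls + furniture crates: 18 m³ used, 4726 in revenue.
That's the maximum — no swap from here does better than 4726.

4726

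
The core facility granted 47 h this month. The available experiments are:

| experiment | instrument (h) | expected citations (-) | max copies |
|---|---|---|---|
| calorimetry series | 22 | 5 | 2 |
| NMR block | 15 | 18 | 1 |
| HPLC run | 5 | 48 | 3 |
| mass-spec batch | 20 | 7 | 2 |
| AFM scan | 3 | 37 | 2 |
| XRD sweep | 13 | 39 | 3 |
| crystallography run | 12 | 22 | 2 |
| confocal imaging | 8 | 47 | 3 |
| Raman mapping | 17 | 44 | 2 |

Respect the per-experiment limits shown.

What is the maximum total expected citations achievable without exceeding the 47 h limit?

359

3×HPLC run + 2×AFM scan + 3×confocal imaging uses 45 of the 47 h and totals 359.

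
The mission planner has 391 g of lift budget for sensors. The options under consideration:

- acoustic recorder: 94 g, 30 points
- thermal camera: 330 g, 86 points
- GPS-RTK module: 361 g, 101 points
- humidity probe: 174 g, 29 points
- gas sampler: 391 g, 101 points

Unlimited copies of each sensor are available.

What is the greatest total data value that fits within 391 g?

The ratio ordering already packs tightly: 4×acoustic recorder, 376 g, 120.

120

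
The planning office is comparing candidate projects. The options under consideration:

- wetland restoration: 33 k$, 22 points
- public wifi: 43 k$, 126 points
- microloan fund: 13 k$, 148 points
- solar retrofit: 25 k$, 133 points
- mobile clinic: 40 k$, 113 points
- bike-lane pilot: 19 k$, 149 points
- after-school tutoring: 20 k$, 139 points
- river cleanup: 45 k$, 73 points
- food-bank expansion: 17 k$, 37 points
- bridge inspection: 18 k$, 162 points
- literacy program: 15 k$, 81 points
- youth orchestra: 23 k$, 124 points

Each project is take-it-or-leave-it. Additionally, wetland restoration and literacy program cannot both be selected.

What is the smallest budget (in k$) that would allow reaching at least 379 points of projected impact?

46

Minimise k$ subject to total projected impact ≥ 379.
microloan fund + bridge inspection + literacy program reaches 391 using 46 k$.
Below 46 k$ the best achievable stays under 379.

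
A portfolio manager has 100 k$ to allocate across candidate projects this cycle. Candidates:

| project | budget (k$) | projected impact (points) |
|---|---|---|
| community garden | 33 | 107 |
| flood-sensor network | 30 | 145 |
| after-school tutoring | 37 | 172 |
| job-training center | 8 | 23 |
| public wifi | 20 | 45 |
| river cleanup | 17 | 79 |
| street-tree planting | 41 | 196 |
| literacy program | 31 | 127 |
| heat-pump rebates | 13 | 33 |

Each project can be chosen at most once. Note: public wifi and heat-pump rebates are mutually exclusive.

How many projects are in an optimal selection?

The maximum projected impact within 100 k$ is 447.
For example after-school tutoring + river cleanup + street-tree planting achieves it, using 95 k$.
Every optimal selection uses 3 projects.

3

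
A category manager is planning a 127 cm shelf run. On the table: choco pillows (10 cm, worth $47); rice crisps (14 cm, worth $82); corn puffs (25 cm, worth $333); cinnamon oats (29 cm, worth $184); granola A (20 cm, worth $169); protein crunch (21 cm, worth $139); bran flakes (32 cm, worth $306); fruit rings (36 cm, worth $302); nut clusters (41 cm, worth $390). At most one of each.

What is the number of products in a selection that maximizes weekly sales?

4

Optimal total is 1213.
For example corn puffs + cinnamon oats + bran flakes + nut clusters achieves it, using 127 cm.
All optima have 4 products.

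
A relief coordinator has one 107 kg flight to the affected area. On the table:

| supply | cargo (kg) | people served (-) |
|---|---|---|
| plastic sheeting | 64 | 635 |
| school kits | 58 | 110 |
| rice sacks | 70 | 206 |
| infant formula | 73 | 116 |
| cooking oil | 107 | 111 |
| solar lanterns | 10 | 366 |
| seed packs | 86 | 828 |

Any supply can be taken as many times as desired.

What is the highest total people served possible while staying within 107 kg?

3660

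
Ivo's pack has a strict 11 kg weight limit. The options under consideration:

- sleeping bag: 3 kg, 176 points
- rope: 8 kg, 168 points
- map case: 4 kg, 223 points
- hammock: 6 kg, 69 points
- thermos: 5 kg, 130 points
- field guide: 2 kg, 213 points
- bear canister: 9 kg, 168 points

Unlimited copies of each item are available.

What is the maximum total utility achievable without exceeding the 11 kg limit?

Best packing: 5×field guide — 10 kg, 1065 total.

1065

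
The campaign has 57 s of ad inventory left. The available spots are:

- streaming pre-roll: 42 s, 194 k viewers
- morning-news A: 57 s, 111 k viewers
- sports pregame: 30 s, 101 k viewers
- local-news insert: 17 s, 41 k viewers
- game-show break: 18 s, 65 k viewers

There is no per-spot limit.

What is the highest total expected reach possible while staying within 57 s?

195

Greedy by ratio would take streaming pre-roll: 42 s used, total 194.
Dropping streaming pre-roll frees 42 s; slotting in 3×game-show break (54 s) lifts the total to 195 at 54 s.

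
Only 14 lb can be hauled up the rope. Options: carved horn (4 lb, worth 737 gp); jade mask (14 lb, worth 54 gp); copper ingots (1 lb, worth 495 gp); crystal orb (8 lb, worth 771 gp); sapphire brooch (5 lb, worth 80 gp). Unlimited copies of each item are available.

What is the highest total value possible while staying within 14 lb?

6930

By value per lb: copper ingots 495.00, carved horn 184.25, crystal orb 96.38 lead.
14×copper ingots uses 14 of the 14 lb and totals 6930.
No other feasible combination exceeds 6930.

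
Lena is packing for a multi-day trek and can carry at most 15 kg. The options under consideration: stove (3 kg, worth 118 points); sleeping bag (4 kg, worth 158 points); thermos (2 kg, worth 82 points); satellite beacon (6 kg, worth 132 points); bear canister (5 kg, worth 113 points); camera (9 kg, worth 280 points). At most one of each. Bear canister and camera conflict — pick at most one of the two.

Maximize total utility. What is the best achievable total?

520

Ranking by ratio (utility/kg): thermos 41.00, sleeping bag 39.50, stove 39.33.
Filling by ratio: stove + sleeping bag + thermos + bear canister for 471, with 1 kg left unused.
Dropping stove and bear canister frees 8 kg; slotting in camera (9 kg) lifts the total to 520 at 15 kg.
That's the maximum — no feasible swap from here does better than 520.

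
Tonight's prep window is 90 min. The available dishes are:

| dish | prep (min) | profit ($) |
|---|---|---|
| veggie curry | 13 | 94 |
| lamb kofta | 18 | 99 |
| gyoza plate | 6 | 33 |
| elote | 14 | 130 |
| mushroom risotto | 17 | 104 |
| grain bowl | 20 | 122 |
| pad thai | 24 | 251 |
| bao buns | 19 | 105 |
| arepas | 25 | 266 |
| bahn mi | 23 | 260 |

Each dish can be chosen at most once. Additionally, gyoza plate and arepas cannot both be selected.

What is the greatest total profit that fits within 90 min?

Best packing: elote + pad thai + arepas + bahn mi — 86 min, 907 total.
Nothing else feasible within 90 min beats 907.

907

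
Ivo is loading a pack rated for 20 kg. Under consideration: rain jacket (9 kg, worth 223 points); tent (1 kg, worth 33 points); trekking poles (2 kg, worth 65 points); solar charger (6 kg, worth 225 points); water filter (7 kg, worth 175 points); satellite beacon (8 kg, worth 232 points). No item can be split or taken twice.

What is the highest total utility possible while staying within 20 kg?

555

Ranking by ratio (utility/kg): solar charger 37.50, tent 33.00, trekking poles 32.50, satellite beacon 29.00.
The ratio ordering already packs tightly: tent + trekking poles + solar charger + satellite beacon, 17 kg, 555.
Next best is rain jacket + tent + trekking poles + satellite beacon at 553 (20 kg) — short by 2.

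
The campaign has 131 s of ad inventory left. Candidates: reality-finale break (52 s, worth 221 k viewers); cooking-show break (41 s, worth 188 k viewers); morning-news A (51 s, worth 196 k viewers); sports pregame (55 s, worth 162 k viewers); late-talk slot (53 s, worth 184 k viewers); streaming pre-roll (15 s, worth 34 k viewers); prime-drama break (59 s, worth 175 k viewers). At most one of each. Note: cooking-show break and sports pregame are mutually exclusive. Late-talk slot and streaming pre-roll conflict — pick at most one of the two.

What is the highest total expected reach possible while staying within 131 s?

By expected reach per s: cooking-show break 4.59, reality-finale break 4.25, morning-news A 3.84, late-talk slot 3.47 lead.
Taking the top-ratio spots first gives reality-finale break + cooking-show break + streaming pre-roll for 443 (108 s).
The 41 s tied up in cooking-show break is better spent on morning-news A — total rises to 451 (118 s).

451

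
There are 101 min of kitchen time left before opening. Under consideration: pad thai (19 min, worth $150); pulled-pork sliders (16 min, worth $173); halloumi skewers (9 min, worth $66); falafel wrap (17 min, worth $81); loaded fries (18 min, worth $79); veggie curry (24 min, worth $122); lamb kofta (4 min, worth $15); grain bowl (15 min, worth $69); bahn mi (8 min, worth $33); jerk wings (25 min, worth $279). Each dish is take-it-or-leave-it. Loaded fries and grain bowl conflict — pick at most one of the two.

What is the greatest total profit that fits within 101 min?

823

The ratio ordering already packs tightly: pad thai + pulled-pork sliders + halloumi skewers + veggie curry + bahn mi + jerk wings, 101 min, 823.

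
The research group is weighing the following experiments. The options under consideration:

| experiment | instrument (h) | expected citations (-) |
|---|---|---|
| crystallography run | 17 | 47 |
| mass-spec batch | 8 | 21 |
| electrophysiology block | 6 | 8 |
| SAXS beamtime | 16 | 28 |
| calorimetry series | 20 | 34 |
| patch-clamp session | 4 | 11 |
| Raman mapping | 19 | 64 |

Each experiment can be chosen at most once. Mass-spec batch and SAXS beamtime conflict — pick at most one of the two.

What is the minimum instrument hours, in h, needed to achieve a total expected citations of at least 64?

Look for the lowest-instrument combination reaching 64.
Raman mapping: 64 expected citations at 19 h.
Any bundle with less than 19 h falls short of 64.

19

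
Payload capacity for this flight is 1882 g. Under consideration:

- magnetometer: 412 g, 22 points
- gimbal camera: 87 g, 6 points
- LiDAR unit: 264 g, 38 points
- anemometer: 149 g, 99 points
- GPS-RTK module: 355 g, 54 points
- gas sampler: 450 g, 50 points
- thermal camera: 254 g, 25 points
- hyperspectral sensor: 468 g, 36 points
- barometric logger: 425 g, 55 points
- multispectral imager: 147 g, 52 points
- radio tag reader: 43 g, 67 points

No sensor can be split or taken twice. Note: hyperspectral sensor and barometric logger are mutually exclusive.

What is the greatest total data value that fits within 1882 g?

By data value per g: radio tag reader 1.56, anemometer 0.66, multispectral imager 0.35, GPS-RTK module 0.15 lead.
Best packing: LiDAR unit + anemometer + GPS-RTK module + gas sampler + barometric logger + multispectral imager + radio tag reader — 1833 g, 415 total.
The closest alternative, anemometer + GPS-RTK module + gas sampler + thermal camera + barometric logger + multispectral imager + radio tag reader, reaches only 402.

415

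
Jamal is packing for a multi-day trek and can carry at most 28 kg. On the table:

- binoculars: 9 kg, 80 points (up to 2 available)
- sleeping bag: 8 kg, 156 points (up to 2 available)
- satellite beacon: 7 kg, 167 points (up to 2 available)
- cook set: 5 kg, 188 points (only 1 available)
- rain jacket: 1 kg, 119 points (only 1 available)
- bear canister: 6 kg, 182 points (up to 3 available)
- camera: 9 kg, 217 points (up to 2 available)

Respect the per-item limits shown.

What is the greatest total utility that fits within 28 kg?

888

Greedy by ratio would take cook set + rain jacket + 3×bear canister: 24 kg used, total 853.
Dropping bear canister frees 6 kg; slotting in camera (9 kg) lifts the total to 888 at 27 kg.
No other feasible combination exceeds 888.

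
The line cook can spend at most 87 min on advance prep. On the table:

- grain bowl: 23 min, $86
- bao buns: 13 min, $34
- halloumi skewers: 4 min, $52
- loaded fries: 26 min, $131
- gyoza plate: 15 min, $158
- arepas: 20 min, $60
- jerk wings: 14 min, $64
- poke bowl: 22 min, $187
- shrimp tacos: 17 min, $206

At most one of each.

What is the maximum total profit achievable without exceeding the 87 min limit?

734

Taking halloumi skewers + loaded fries + gyoza plate + poke bowl + shrimp tacos: 84 min used, 734 in profit.
No other feasible combination exceeds 734.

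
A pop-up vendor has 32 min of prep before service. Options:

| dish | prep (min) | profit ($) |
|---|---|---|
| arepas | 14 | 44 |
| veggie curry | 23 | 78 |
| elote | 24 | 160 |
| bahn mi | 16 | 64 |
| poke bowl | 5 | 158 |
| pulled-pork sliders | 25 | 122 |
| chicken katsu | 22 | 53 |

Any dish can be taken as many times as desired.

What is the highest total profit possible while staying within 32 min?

Taking 6×poke bowl: 30 min used, 948 in profit.
Every other selection either busts 32 min or fails to beat 948.

948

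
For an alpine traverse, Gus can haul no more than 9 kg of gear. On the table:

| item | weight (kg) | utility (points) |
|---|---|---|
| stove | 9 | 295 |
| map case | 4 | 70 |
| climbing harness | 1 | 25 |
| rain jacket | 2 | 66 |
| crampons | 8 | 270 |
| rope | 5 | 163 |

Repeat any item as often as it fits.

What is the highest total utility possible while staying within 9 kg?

295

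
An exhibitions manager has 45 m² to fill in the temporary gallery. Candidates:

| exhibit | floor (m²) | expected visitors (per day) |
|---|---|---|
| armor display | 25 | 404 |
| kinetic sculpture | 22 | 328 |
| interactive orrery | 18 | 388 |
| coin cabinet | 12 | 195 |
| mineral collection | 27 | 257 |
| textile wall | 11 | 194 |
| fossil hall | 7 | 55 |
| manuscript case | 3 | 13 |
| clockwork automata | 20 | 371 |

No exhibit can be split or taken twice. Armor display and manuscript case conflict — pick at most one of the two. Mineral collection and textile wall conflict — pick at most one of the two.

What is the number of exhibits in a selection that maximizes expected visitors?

3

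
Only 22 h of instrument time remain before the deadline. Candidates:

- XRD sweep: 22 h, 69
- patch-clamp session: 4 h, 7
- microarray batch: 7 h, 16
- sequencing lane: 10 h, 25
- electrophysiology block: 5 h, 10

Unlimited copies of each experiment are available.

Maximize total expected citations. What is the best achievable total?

The ratio ordering already packs tightly: XRD sweep, 22 h, 69.
That's the maximum — no swap from here does better than 69.

69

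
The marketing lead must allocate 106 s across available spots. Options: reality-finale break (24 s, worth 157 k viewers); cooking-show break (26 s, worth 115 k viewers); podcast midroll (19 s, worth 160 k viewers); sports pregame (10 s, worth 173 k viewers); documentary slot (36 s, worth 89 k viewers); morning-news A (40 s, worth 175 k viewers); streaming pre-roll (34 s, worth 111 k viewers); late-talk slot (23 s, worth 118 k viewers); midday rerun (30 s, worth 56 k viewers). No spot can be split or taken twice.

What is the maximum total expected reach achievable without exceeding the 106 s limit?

723

Taking reality-finale break + cooking-show break + podcast midroll + sports pregame + late-talk slot: 102 s used, 723 in expected reach.
Next best is reality-finale break + podcast midroll + sports pregame + morning-news A at 665 (93 s) — short by 58.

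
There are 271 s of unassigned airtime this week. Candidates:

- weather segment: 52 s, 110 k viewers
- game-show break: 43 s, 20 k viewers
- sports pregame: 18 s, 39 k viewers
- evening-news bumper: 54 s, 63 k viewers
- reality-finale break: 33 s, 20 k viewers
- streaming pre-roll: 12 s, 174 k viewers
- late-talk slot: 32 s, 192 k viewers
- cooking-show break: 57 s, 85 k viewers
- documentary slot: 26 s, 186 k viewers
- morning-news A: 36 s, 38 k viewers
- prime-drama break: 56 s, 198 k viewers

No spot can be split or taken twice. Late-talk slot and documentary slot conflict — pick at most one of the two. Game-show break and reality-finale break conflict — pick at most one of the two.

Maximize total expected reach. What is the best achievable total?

836

Best packing: weather segment + sports pregame + streaming pre-roll + late-talk slot + cooking-show break + morning-news A + prime-drama break — 263 s, 836 total.
No other feasible combination exceeds 836.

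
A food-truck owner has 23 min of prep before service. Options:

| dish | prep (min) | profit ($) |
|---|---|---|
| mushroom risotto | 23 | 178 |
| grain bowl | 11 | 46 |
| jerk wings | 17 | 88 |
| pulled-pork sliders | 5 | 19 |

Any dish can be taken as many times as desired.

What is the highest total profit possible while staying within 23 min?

Mushroom risotto uses 23 of the 23 min and totals 178.

178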